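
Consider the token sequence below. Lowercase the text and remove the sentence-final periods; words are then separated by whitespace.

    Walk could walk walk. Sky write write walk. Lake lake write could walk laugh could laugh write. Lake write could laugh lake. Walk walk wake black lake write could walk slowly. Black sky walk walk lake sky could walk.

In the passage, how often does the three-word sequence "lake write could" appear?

Scanning the 37 overlapping trigram windows for "lake write could":
  position 10–12: lake write could
  position 18–20: lake write could
  position 27–29: lake write could

3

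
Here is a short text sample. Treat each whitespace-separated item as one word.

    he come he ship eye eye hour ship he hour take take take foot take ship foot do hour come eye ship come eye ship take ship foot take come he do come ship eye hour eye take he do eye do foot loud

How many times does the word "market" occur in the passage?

Scanning the 44 tokens for "market":
  (none found)

0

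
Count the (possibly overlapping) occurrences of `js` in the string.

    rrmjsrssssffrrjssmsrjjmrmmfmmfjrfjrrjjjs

Sliding a length-2 window over the 40 characters (39 positions):
  position 4–5: js
  position 15–16: js
  position 39–40: js

3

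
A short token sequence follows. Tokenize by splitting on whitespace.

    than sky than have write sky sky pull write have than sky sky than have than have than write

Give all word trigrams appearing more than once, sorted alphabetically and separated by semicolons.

Trigram counts meeting the condition (more than once):
  sky than have: 2
  than have than: 2

sky than have; than have than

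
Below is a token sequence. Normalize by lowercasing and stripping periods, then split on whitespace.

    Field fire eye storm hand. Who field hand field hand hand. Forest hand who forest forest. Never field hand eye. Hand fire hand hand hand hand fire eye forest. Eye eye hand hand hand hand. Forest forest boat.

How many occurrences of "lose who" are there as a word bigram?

Scanning the 37 overlapping bigram windows for "lose who":
  (none found)

0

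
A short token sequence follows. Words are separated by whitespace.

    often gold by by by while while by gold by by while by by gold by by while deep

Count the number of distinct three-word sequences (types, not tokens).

19 tokens → 17 trigram windows in total.
Repeated trigrams (each contributes count−1 duplicates):
  by by while: 3
  gold by by: 3
  by gold by: 2
5 duplicate windows → 17 − 5 = 12 distinct.

12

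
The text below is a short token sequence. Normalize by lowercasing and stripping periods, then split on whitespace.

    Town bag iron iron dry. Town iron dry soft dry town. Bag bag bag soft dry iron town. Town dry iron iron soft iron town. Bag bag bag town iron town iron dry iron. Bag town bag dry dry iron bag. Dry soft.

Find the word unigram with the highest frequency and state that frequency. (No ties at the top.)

"iron", 11 times

Unigram frequencies (highest first):
  iron: 11
  bag: 10
  town: 9
  dry: 9
  soft: 4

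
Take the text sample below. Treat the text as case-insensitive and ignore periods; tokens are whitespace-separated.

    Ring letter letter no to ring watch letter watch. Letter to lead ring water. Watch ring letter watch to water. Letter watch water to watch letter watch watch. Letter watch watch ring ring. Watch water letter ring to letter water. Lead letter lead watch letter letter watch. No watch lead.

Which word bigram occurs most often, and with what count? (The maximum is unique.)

"letter watch", 6 times

Bigram frequencies (highest first):
  letter watch: 6
  watch letter: 5
  ring letter: 2
  letter letter: 2
  ring watch: 2
  watch ring: 2
  … (27 more, each ≤ 2)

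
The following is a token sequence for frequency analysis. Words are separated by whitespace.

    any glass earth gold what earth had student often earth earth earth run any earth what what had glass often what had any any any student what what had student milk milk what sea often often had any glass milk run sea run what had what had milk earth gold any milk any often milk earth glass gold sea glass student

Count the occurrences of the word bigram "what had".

Scanning the 60 overlapping bigram windows for "what had":
  position 17–18: what had
  position 21–22: what had
  position 28–29: what had
  position 44–45: what had
  position 46–47: what had

5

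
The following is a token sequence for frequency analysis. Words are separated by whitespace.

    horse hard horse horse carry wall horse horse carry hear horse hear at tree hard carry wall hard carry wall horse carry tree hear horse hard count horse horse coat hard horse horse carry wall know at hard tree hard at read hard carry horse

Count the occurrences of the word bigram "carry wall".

4

Scanning the 44 overlapping bigram windows for "carry wall":
  position 5–6: carry wall
  position 16–17: carry wall
  position 19–20: carry wall
  position 34–35: carry wall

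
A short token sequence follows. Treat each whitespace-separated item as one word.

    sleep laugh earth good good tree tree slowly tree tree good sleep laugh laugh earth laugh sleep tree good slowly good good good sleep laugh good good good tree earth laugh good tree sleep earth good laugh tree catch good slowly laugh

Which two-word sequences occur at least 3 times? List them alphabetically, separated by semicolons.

good good; good tree; sleep laugh

Bigram counts meeting the condition (at least 3 times):
  good good: 5
  good tree: 3
  sleep laugh: 3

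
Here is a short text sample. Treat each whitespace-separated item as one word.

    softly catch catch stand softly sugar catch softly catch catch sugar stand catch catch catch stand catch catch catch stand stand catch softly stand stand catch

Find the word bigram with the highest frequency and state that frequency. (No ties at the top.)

"catch catch", 6 times

Bigram frequencies (highest first):
  catch catch: 6
  stand catch: 4
  catch stand: 3
  softly catch: 2
  catch softly: 2
  stand stand: 2
  … (6 more, each ≤ 1)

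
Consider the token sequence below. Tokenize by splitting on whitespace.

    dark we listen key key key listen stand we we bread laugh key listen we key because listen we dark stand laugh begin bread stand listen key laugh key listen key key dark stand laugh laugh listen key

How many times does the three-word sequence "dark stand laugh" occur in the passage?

2

Scanning the 36 overlapping trigram windows for "dark stand laugh":
  position 20–22: dark stand laugh
  position 33–35: dark stand laugh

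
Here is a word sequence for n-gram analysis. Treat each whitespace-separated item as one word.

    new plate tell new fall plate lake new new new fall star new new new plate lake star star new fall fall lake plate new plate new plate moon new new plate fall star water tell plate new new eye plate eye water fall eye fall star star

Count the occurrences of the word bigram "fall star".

Scanning the 47 overlapping bigram windows for "fall star":
  position 11–12: fall star
  position 33–34: fall star
  position 46–47: fall star

3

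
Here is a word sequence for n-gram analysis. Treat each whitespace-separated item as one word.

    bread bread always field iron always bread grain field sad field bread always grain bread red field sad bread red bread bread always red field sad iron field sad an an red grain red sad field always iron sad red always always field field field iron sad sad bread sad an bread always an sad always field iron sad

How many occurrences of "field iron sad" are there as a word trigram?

Scanning the 57 overlapping trigram windows for "field iron sad":
  position 45–47: field iron sad
  position 57–59: field iron sad

2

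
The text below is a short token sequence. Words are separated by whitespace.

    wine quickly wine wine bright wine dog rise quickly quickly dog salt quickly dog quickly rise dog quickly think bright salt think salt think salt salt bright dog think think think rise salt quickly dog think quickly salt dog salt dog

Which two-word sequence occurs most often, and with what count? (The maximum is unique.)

Bigram frequencies (highest first):
  quickly dog: 3
  dog salt: 2
  salt quickly: 2
  dog quickly: 2
  salt think: 2
  think salt: 2
  … (24 more, each ≤ 2)

"quickly dog", 3 times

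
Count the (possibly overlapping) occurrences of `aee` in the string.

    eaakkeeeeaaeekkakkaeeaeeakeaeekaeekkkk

Sliding a length-3 window over the 38 characters (36 positions):
  position 11–13: aee
  position 19–21: aee
  position 22–24: aee
  position 28–30: aee
  position 32–34: aee

5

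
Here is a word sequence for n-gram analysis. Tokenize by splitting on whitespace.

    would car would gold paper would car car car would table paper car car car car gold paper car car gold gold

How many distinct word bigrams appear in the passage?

22 tokens → 21 bigram windows in total.
Repeated bigrams (each contributes count−1 duplicates):
  car car: 6
  car gold: 2
  car would: 2
  gold paper: 2
  paper car: 2
  would car: 2
10 duplicate windows → 21 − 10 = 11 distinct.

11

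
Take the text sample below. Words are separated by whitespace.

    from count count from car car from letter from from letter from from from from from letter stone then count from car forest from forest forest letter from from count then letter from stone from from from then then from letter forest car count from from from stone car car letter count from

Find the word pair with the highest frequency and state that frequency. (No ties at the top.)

"from from", 10 times

Bigram frequencies (highest first):
  from from: 10
  count from: 4
  from letter: 4
  letter from: 4
  from count: 2
  from car: 2
  … (24 more, each ≤ 2)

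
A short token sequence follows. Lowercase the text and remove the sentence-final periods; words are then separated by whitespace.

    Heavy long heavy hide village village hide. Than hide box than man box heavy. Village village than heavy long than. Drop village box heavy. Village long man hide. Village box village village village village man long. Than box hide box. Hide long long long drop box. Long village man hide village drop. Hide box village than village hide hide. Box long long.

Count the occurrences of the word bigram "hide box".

Scanning the 61 overlapping bigram windows for "hide box":
  position 9–10: hide box
  position 39–40: hide box
  position 53–54: hide box
  position 59–60: hide box

4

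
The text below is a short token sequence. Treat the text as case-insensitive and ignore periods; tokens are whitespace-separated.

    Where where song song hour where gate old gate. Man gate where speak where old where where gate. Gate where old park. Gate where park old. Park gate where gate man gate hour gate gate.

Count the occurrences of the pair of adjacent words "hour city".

0

Scanning the 34 overlapping bigram windows for "hour city":
  (none found)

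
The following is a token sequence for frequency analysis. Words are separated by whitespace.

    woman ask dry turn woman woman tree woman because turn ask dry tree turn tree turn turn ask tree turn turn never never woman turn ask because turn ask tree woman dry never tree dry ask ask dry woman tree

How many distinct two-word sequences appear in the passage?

27

40 tokens → 39 bigram windows in total.
Repeated bigrams (each contributes count−1 duplicates):
  turn ask: 4
  ask dry: 3
  tree turn: 3
  ask tree: 2
  because turn: 2
  tree woman: 2
  turn turn: 2
  woman tree: 2
12 duplicate windows → 39 − 12 = 27 distinct.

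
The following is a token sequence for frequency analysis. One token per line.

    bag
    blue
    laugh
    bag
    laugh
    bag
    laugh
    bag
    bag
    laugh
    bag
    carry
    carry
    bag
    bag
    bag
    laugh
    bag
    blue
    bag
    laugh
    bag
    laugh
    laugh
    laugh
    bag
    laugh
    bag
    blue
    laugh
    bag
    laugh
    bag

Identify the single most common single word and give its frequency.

Unigram frequencies (highest first):
  bag: 16
  laugh: 12
  blue: 3
  carry: 2

"bag", 16 times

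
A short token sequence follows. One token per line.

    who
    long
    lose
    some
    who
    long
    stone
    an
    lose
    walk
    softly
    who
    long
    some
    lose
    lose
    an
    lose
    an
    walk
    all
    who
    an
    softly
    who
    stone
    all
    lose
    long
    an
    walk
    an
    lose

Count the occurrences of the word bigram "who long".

Scanning the 32 overlapping bigram windows for "who long":
  position 1–2: who long
  position 5–6: who long
  position 12–13: who long

3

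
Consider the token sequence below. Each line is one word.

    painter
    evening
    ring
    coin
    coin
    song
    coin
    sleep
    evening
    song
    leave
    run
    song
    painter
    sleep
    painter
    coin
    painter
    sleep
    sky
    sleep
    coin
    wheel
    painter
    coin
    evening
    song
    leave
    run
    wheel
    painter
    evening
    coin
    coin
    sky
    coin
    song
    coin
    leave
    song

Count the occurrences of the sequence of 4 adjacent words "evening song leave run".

2

Scanning the 37 overlapping 4-gram windows for "evening song leave run":
  position 9–12: evening song leave run
  position 26–29: evening song leave run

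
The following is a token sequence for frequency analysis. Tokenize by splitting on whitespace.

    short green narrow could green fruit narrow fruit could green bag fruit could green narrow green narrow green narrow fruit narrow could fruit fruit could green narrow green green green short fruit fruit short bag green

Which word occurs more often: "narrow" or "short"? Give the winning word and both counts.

"narrow" (7 vs 3)

"narrow": 7 occurrences
"short": 3 occurrences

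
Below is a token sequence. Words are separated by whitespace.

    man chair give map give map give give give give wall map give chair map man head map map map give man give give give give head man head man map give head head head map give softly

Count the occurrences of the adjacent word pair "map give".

Scanning the 37 overlapping bigram windows for "map give":
  position 4–5: map give
  position 6–7: map give
  position 12–13: map give
  position 20–21: map give
  position 31–32: map give
  position 36–37: map give

6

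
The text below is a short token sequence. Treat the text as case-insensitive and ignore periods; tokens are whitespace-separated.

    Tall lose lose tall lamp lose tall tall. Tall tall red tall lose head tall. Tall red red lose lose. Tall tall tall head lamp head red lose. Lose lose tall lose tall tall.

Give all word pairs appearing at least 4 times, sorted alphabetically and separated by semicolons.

lose lose; lose tall; tall tall

Bigram counts meeting the condition (at least 4 times):
  lose lose: 4
  lose tall: 5
  tall tall: 7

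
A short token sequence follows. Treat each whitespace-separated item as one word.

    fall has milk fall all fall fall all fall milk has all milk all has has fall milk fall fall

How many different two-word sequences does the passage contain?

14

20 tokens → 19 bigram windows in total.
Repeated bigrams (each contributes count−1 duplicates):
  all fall: 2
  fall all: 2
  fall fall: 2
  fall milk: 2
  milk fall: 2
5 duplicate windows → 19 − 5 = 14 distinct.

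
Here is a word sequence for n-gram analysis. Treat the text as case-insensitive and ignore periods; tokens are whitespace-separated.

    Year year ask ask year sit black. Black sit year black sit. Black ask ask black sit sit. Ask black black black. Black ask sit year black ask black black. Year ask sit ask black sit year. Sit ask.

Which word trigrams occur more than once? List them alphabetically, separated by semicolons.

Trigram counts meeting the condition (more than once):
  ask black black: 2
  ask black sit: 2
  black black black: 2
  black sit year: 2
  sit ask black: 2
  sit year black: 2

ask black black; ask black sit; black black black; black sit year; sit ask black; sit year black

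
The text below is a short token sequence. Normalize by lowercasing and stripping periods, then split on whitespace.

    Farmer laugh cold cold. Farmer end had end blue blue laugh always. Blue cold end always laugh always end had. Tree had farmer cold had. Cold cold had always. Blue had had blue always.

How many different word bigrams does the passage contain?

34 tokens → 33 bigram windows in total.
Repeated bigrams (each contributes count−1 duplicates):
  always blue: 2
  cold cold: 2
  cold had: 2
  end had: 2
  laugh always: 2
5 duplicate windows → 33 − 5 = 28 distinct.

28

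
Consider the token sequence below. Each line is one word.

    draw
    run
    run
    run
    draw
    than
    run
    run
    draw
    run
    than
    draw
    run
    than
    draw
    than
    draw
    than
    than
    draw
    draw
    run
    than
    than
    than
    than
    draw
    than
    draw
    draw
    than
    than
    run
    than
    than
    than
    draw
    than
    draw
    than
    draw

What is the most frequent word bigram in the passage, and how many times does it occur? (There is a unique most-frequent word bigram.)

"than draw", 9 times

Bigram frequencies (highest first):
  than draw: 9
  draw than: 7
  than than: 7
  draw run: 4
  run than: 4
  run run: 3
  … (3 more, each ≤ 2)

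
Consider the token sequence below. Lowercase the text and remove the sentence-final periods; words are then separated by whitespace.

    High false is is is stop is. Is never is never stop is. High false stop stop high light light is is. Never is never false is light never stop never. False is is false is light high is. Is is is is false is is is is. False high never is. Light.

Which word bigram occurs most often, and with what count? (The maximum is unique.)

Bigram frequencies (highest first):
  is is: 12
  false is: 5
  is never: 4
  never is: 3
  is light: 3
  is false: 3
  … (18 more, each ≤ 2)

"is is", 12 times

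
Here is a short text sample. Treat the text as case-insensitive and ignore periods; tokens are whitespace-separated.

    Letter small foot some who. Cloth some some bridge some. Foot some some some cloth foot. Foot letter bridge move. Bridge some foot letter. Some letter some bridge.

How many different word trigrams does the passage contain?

25

28 tokens → 26 trigram windows in total.
Repeated trigrams (each contributes count−1 duplicates):
  bridge some foot: 2
1 duplicate windows → 26 − 1 = 25 distinct.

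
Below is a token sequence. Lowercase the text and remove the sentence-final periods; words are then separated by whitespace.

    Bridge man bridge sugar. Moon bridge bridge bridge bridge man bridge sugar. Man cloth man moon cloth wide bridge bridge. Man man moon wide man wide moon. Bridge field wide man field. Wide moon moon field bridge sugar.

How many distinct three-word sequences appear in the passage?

38 tokens → 36 trigram windows in total.
Repeated trigrams (each contributes count−1 duplicates):
  bridge bridge bridge: 2
  bridge bridge man: 2
  bridge man bridge: 2
  man bridge sugar: 2
4 duplicate windows → 36 − 4 = 32 distinct.

32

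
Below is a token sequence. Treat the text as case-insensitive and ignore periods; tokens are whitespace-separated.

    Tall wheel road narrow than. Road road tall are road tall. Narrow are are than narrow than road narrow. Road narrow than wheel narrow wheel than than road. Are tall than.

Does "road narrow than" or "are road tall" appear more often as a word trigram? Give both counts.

"road narrow than" (2 vs 1)

"road narrow than": 2 occurrences
"are road tall": 1 occurrence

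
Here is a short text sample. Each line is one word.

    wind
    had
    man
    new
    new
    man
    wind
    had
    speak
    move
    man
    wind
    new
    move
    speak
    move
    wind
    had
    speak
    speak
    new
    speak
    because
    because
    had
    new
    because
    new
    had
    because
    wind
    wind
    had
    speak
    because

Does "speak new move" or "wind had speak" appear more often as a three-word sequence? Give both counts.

"wind had speak" (3 vs 0)

"speak new move": 0 occurrences
"wind had speak": 3 occurrences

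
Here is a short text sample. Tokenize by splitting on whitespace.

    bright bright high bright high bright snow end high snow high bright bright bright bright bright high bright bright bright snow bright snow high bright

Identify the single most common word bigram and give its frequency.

Bigram frequencies (highest first):
  bright bright: 7
  high bright: 5
  bright high: 3
  bright snow: 3
  snow high: 2
  snow end: 1
  … (3 more, each ≤ 1)

"bright bright", 7 times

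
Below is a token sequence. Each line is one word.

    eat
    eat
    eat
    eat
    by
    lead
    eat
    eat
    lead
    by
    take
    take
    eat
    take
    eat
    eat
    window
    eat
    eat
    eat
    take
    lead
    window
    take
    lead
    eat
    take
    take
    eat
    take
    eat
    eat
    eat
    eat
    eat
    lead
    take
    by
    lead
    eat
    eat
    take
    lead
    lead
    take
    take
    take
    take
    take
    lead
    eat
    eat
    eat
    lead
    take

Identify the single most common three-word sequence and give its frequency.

"eat eat eat", 7 times

Trigram frequencies (highest first):
  eat eat eat: 7
  lead eat eat: 3
  eat eat lead: 3
  take take take: 3
  by lead eat: 2
  take take eat: 2
  … (26 more, each ≤ 2)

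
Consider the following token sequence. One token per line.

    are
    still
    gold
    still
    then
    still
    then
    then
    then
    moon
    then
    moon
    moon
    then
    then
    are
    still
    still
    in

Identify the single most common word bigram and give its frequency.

Bigram frequencies (highest first):
  then then: 3
  are still: 2
  still then: 2
  then moon: 2
  moon then: 2
  still gold: 1
  … (6 more, each ≤ 1)

"then then", 3 times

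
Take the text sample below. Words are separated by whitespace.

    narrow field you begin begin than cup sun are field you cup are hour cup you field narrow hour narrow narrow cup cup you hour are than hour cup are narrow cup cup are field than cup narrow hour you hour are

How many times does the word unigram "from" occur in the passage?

Scanning the 42 tokens for "from":
  (none found)

0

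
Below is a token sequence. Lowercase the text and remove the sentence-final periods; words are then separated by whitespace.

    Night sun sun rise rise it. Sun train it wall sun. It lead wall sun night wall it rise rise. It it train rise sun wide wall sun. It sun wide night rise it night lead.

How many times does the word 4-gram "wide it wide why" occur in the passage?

Scanning the 33 overlapping 4-gram windows for "wide it wide why":
  (none found)

0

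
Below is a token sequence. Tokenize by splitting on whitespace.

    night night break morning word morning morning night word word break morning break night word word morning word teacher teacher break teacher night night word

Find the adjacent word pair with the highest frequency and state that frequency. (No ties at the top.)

Bigram frequencies (highest first):
  night word: 3
  night night: 2
  break morning: 2
  morning word: 2
  word morning: 2
  word word: 2
  … (11 more, each ≤ 1)

"night word", 3 times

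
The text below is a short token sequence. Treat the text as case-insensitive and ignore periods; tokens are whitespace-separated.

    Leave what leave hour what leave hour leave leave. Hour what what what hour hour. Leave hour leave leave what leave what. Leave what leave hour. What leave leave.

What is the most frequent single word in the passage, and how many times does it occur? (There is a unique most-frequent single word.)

"leave", 13 times

Unigram frequencies (highest first):
  leave: 13
  what: 9
  hour: 7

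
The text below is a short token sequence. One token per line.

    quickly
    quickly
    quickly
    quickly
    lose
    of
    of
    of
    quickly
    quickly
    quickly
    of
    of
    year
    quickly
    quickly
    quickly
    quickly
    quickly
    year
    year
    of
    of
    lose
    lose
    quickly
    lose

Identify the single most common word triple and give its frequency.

"quickly quickly quickly", 6 times

Trigram frequencies (highest first):
  quickly quickly quickly: 6
  quickly quickly lose: 1
  quickly lose of: 1
  lose of of: 1
  of of of: 1
  of of quickly: 1
  … (14 more, each ≤ 1)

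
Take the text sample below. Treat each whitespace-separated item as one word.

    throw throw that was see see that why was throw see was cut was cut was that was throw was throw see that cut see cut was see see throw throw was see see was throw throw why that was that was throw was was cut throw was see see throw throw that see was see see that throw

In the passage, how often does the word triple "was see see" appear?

5

Scanning the 57 overlapping trigram windows for "was see see":
  position 4–6: was see see
  position 27–29: was see see
  position 32–34: was see see
  position 48–50: was see see
  position 55–57: was see see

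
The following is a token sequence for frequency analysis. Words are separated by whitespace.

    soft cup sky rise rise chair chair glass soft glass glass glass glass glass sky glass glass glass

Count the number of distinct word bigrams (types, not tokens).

12

18 tokens → 17 bigram windows in total.
Repeated bigrams (each contributes count−1 duplicates):
  glass glass: 6
5 duplicate windows → 17 − 5 = 12 distinct.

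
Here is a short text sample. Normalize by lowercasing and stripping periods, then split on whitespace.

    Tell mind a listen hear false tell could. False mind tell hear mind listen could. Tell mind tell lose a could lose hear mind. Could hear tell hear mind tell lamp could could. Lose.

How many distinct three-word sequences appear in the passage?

34 tokens → 32 trigram windows in total.
Repeated trigrams (each contributes count−1 duplicates):
  tell hear mind: 2
1 duplicate windows → 32 − 1 = 31 distinct.

31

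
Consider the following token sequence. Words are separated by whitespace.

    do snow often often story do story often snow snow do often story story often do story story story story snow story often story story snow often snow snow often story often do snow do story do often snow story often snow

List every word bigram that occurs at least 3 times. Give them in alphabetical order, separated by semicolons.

Bigram counts meeting the condition (at least 3 times):
  do story: 3
  often snow: 4
  often story: 4
  snow often: 3
  story often: 5
  story story: 5

do story; often snow; often story; snow often; story often; story story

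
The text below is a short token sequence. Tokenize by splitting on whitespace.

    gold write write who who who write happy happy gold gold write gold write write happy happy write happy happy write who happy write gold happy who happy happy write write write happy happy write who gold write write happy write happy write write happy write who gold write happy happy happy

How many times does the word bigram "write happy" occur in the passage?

Scanning the 51 overlapping bigram windows for "write happy":
  position 7–8: write happy
  position 15–16: write happy
  position 18–19: write happy
  position 32–33: write happy
  position 39–40: write happy
  position 41–42: write happy
  position 44–45: write happy
  position 49–50: write happy

8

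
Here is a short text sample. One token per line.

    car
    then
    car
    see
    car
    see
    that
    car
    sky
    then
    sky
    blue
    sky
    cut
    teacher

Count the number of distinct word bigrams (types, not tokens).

15 tokens → 14 bigram windows in total.
Repeated bigrams (each contributes count−1 duplicates):
  car see: 2
1 duplicate windows → 14 − 1 = 13 distinct.

13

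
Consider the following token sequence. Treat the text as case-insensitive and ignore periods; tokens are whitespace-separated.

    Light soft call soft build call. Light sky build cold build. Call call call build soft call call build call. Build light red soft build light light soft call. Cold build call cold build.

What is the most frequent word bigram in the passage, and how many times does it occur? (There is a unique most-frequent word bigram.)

Bigram frequencies (highest first):
  build call: 4
  soft call: 3
  cold build: 3
  call call: 3
  call build: 3
  light soft: 2
  … (12 more, each ≤ 2)

"build call", 4 times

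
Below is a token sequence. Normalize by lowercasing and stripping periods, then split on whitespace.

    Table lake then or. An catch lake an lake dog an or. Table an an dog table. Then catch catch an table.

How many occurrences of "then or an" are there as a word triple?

1

Scanning the 20 overlapping trigram windows for "then or an":
  position 3–5: then or an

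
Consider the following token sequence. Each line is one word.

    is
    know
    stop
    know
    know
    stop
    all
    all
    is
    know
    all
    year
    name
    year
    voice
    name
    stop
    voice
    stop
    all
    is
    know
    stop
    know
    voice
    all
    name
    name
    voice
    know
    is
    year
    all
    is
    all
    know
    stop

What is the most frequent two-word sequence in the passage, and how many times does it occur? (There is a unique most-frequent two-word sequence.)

"know stop", 4 times

Bigram frequencies (highest first):
  know stop: 4
  is know: 3
  all is: 3
  stop know: 2
  stop all: 2
  know know: 1
  … (21 more, each ≤ 1)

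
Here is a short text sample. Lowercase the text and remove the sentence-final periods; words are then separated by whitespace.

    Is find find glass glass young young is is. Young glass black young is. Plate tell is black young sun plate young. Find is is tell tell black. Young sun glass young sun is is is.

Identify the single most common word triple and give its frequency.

"black young sun", 2 times

Trigram frequencies (highest first):
  black young sun: 2
  is find find: 1
  find find glass: 1
  find glass glass: 1
  glass glass young: 1
  glass young young: 1
  … (27 more, each ≤ 1)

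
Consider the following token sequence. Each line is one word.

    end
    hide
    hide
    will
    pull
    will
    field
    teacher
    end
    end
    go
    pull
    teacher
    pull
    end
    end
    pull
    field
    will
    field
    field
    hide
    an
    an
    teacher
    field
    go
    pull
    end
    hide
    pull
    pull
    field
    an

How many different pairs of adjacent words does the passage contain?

27

34 tokens → 33 bigram windows in total.
Repeated bigrams (each contributes count−1 duplicates):
  end end: 2
  end hide: 2
  go pull: 2
  pull end: 2
  pull field: 2
  will field: 2
6 duplicate windows → 33 − 6 = 27 distinct.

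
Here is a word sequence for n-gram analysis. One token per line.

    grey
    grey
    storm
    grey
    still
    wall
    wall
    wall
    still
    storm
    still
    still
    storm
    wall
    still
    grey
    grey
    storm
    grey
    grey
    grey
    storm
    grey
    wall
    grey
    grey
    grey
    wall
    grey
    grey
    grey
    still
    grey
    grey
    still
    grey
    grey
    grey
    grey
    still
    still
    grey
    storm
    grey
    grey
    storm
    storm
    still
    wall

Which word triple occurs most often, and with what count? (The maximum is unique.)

"grey grey grey", 5 times

Trigram frequencies (highest first):
  grey grey grey: 5
  grey grey storm: 4
  grey storm grey: 4
  still grey grey: 3
  grey grey still: 3
  storm grey grey: 2
  … (23 more, each ≤ 2)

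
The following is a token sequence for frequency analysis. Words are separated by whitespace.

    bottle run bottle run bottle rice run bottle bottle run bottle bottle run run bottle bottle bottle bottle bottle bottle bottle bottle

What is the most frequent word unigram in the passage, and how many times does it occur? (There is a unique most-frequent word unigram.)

"bottle", 15 times

Unigram frequencies (highest first):
  bottle: 15
  run: 6
  rice: 1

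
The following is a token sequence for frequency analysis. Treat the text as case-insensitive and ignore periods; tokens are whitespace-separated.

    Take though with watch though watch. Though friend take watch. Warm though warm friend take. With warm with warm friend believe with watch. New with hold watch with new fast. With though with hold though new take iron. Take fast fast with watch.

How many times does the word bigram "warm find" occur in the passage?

0

Scanning the 42 overlapping bigram windows for "warm find":
  (none found)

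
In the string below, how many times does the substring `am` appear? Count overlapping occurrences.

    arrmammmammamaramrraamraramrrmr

6

Sliding a length-2 window over the 31 characters (30 positions):
  position 5–6: am
  position 9–10: am
  position 12–13: am
  position 16–17: am
  position 21–22: am
  position 26–27: am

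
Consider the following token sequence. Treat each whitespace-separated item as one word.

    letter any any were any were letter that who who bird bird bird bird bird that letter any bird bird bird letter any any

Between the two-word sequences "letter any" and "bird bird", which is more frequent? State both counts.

"bird bird" (6 vs 3)

"letter any": 3 occurrences
"bird bird": 6 occurrences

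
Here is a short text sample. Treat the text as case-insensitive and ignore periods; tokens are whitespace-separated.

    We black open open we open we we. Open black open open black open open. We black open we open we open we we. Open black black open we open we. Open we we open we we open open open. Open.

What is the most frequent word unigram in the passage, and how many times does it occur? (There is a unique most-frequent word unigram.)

Unigram frequencies (highest first):
  open: 20
  we: 15
  black: 6

"open", 20 times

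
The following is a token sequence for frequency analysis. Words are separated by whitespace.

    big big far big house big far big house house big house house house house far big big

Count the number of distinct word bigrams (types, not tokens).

7

18 tokens → 17 bigram windows in total.
Repeated bigrams (each contributes count−1 duplicates):
  house house: 4
  big house: 3
  far big: 3
  big big: 2
  big far: 2
  house big: 2
10 duplicate windows → 17 − 10 = 7 distinct.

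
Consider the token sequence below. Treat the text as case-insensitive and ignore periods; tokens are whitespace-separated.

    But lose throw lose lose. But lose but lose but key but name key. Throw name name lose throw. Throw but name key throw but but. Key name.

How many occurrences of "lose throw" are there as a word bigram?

2

Scanning the 27 overlapping bigram windows for "lose throw":
  position 2–3: lose throw
  position 18–19: lose throw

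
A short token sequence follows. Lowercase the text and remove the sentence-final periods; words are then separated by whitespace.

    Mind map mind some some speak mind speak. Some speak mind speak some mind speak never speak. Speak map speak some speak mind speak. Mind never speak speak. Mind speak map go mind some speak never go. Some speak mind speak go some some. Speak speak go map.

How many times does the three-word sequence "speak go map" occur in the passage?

1

Scanning the 46 overlapping trigram windows for "speak go map":
  position 46–48: speak go map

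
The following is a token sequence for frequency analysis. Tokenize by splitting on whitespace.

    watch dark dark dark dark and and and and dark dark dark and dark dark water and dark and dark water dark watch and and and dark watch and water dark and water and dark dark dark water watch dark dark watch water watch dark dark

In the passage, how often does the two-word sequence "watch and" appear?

2

Scanning the 45 overlapping bigram windows for "watch and":
  position 23–24: watch and
  position 28–29: watch and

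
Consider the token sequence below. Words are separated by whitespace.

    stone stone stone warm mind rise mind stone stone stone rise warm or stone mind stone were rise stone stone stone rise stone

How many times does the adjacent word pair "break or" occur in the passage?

Scanning the 22 overlapping bigram windows for "break or":
  (none found)

0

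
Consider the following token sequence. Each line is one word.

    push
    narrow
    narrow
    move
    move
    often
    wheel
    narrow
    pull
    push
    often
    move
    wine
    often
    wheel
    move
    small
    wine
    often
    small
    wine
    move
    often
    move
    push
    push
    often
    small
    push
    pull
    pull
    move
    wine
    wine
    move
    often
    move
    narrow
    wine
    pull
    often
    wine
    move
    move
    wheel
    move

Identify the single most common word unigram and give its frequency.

Unigram frequencies (highest first):
  move: 12
  often: 8
  wine: 7
  push: 5
  narrow: 4
  pull: 4
  … (2 more, each ≤ 3)

"move", 12 times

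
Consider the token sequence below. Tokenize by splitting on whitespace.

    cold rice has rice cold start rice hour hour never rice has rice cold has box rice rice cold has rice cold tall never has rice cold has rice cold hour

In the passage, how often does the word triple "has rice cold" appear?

5

Scanning the 29 overlapping trigram windows for "has rice cold":
  position 3–5: has rice cold
  position 12–14: has rice cold
  position 20–22: has rice cold
  position 25–27: has rice cold
  position 28–30: has rice cold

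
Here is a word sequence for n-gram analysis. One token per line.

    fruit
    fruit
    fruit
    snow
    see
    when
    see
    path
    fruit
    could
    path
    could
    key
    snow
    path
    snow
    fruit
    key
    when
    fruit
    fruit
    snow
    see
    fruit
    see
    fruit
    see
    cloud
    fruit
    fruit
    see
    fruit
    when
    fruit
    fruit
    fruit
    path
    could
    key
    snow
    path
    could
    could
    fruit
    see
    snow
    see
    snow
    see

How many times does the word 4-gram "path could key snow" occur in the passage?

Scanning the 46 overlapping 4-gram windows for "path could key snow":
  position 11–14: path could key snow
  position 37–40: path could key snow

2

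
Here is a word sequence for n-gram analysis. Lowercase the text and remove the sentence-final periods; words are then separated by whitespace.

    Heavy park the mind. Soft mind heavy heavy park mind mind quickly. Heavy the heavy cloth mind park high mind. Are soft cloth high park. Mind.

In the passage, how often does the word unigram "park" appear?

4

Scanning the 26 tokens for "park":
  position 2: park
  position 9: park
  position 18: park
  position 25: park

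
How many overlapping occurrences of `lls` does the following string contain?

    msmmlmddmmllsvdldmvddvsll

Sliding a length-3 window over the 25 characters (23 positions):
  position 11–13: lls

1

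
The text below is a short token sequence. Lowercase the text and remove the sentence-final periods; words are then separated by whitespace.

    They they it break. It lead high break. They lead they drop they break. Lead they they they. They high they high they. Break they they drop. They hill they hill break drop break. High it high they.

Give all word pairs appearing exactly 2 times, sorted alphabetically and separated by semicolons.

Bigram counts meeting the condition (exactly 2 times):
  break they: 2
  drop they: 2
  lead they: 2
  they break: 2
  they drop: 2
  they high: 2
  they hill: 2

break they; drop they; lead they; they break; they drop; they high; they hill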